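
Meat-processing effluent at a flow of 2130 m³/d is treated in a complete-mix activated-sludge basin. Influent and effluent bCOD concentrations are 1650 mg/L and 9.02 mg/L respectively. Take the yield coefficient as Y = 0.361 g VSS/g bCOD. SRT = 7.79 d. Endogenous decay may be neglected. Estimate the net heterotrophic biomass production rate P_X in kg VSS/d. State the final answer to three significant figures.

P_X ≈ 1260 kg VSS/d

With endogenous decay neglected, the observed yield equals the true yield: Y_obs = Y = 0.361 g VSS/g bCOD.
Substrate removed = Q·(S₀ − S) = 2130 m³/d × (1650 − 9.02) g/m³ = 3.5×10^6 g/d = 3495 kg/d.
Biomass produced: P_X = Y_obs·Q·ΔS = 0.3610 × 3495 ≈ 1262 kg VSS/d.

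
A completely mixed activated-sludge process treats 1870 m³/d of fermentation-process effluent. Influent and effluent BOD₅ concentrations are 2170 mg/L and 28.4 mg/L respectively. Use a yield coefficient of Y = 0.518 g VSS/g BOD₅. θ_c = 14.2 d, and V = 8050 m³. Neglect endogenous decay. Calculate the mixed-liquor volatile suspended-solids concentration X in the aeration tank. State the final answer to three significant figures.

X = Y·Q·ΔS·θ_c / V = 0.518 × 1870 × (2170 − 28.4) × 14.2 / 8050 = 3659 mg/L.

X ≈ 3660 mg/L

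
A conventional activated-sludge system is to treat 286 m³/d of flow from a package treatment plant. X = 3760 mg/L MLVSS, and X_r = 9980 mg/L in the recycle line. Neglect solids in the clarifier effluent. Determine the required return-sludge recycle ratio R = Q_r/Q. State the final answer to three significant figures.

Mass balance around the secondary clarifier (neglecting effluent solids): R = X / (X_r − X) = 3760 / (9980 − 3760) = 0.6045.

R ≈ 0.605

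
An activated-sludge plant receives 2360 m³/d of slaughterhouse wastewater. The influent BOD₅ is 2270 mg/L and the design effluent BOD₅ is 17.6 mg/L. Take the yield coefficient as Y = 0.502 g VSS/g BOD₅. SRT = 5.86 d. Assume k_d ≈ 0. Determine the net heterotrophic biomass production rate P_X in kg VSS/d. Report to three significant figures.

No decay correction is needed, so Y_obs = Y = 0.502.
Q·(S₀ − S) = 2360 × (2270 − 17.6) × 10⁻³ = 5316 kg/d removed.
Biomass produced: P_X = Y_obs·Q·ΔS = 0.5020 × 5316 ≈ 2668 kg VSS/d.

P_X ≈ 2670 kg VSS/d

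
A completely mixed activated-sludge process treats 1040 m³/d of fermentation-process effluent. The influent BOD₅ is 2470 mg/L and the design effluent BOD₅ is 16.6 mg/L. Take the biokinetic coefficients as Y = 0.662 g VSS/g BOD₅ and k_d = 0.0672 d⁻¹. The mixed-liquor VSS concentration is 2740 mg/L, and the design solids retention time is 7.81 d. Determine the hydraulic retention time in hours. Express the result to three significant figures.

τ ≈ 72.9 h

Steady-state biomass mass balance: V·X·(1 + k_d·θ_c) = Y·Q·(S₀ − S)·θ_c, so V = 0.662 × 1040 × (2470 − 16.6) × 7.81 / [2740 × (1 + 0.0672 × 7.81)] = 1.32×10^7 / 4178 = 3157 m³.
HRT = V/Q = 3157 m³ / 1040 m³·d⁻¹ = 3.036 d × 24 = 72.86 h.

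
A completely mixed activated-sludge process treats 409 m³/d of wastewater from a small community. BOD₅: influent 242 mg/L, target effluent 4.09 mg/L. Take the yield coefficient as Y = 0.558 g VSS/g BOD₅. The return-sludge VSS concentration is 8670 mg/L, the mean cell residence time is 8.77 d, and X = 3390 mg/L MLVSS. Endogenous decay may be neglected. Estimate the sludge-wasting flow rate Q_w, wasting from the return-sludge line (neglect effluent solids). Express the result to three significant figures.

Q_w ≈ 6.26 m³/d

V·X = Y·Q·ΔS·θ_c gives V = 0.558 × 409 × (242 − 4.09) × 8.77 / 3390 = 140.5 m³.
θ_c = V·X/(Q_w·X_r) when wasting from the recycle, so Q_w = V·X/(θ_c·X_r) = 140.5 × 3390 / (8.77 × 8670) = 6.263 m³/d.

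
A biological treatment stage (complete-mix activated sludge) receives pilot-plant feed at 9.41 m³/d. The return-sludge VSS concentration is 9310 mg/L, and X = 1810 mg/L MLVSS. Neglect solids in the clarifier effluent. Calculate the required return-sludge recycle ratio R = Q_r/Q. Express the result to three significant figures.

R = Q_r/Q = X/(X_r − X) = 1810 / (9310 − 1810) = 0.2413.

R ≈ 0.241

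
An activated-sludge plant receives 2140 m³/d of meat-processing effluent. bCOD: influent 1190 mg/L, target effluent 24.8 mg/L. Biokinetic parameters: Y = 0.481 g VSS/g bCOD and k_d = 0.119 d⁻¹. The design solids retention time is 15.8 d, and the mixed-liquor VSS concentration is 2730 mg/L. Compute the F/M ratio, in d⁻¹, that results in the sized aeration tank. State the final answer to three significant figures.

Steady-state biomass mass balance: V·X·(1 + k_d·θ_c) = Y·Q·(S₀ − S)·θ_c, so V = 0.481 × 2140 × (1190 − 24.8) × 15.8 / [2730 × (1 + 0.119 × 15.8)] = 1.9×10^7 / 7863 = 2410 m³.
F/M = applied load / biomass = Q·S₀/(V·X) = 2140 × 1190 / (2410 × 2730) = 0.3870 d⁻¹.

F/M ≈ 0.387 d⁻¹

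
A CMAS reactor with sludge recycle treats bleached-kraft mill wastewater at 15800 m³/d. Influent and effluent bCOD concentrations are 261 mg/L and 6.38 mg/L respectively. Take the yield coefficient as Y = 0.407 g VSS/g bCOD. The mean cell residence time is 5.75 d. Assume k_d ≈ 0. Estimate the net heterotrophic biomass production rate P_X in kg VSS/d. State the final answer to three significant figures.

No decay correction is needed, so Y_obs = Y = 0.407.
Q·(S₀ − S) = 15800 × (261 − 6.38) × 10⁻³ = 4023 kg/d removed.
P_X = Y_obs · Q(S₀ − S) = 0.4070 × 4023 = 1637 kg VSS/d.

P_X ≈ 1640 kg VSS/d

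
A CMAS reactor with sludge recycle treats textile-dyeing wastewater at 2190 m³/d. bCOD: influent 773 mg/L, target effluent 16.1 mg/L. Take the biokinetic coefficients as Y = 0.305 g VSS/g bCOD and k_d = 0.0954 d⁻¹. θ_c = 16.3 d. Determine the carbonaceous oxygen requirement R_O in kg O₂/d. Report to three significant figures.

R_O ≈ 1380 kg O₂/d

Observed yield with endogenous decay: Y_obs = Y / (1 + k_d·θ_c) = 0.305 / (1 + 0.0954 × 16.3) = 0.305 / 2.555 = 0.1194 g VSS/g bCOD.
Q·(S₀ − S) = 2190 × (773 − 16.1) × 10⁻³ = 1658 kg/d removed.
Biomass synthesised: P_X = Y_obs × 1658 = 197.9 kg VSS/d.
Carbonaceous O₂ demand = substrate oxidised − cell-mass equivalent = 1658 − 1.42 × 197.9 = 1377 kg O₂/d.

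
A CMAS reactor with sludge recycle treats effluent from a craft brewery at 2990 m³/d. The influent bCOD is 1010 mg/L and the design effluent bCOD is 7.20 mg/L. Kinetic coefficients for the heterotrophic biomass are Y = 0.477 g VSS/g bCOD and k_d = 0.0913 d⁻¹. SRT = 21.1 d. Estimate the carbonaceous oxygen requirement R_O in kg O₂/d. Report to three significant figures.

R_O ≈ 2300 kg O₂/d

Observed yield with endogenous decay: Y_obs = Y / (1 + k_d·θ_c) = 0.477 / (1 + 0.0913 × 21.1) = 0.477 / 2.926 = 0.1630 g VSS/g bCOD.
Substrate removed = Q·(S₀ − S) = 2990 m³/d × (1010 − 7.20) g/m³ = 3×10^6 g/d = 2998 kg/d.
Net sludge production P_X = 0.1630 × 2998 = 488.7 kg VSS/d.
Carbonaceous O₂ demand = substrate oxidised − cell-mass equivalent = 2998 − 1.42 × 488.7 = 2304 kg O₂/d.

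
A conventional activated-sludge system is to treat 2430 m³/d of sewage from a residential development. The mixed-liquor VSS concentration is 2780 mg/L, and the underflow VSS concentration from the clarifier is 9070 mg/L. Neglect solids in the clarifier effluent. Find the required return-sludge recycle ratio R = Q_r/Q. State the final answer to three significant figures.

R = Q_r/Q = X/(X_r − X) = 2780 / (9070 − 2780) = 0.4420.

R ≈ 0.442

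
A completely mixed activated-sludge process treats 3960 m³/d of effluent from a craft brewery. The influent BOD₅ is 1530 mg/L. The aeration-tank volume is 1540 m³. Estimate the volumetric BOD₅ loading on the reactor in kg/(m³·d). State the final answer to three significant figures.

L_v ≈ 3.93 kg BOD₅/(m³·d)

L_v = Q S₀ / V = 3960 × 1530 × 10⁻³ / 1540 = 3.934 kg/(m³·d).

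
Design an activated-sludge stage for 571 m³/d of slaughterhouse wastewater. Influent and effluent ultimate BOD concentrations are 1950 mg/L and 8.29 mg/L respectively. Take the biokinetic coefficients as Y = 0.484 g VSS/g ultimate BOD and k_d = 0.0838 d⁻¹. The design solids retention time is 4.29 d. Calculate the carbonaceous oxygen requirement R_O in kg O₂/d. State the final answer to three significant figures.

R_O ≈ 548 kg O₂/d

Observed yield with endogenous decay: Y_obs = Y / (1 + k_d·θ_c) = 0.484 / (1 + 0.0838 × 4.29) = 0.484 / 1.360 = 0.3560 g VSS/g ultimate BOD.
Q·(S₀ − S) = 571 × (1950 − 8.29) × 10⁻³ = 1109 kg/d removed.
Biomass synthesised: P_X = Y_obs × 1109 = 394.7 kg VSS/d.
R_O = Q·ΔS − 1.42 P_X = 1109 − 560.5 = 548.2 kg O₂/d.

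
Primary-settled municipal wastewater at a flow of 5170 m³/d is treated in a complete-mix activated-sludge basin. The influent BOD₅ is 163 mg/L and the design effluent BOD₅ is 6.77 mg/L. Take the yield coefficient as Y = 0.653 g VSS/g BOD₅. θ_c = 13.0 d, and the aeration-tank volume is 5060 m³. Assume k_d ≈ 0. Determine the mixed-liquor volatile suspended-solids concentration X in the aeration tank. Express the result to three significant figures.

From V·X = Y·Q·(S₀ − S)·θ_c (decay neglected): X = 0.653 × 5170 × (163 − 6.77) × 13.0 / 5060 = 1355 mg/L.

X ≈ 1360 mg/L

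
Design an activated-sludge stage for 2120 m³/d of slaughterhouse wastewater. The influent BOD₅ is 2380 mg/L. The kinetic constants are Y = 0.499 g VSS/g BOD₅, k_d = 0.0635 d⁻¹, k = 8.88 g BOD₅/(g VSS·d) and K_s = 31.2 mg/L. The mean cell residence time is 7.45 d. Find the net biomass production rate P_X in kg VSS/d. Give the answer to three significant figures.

Effluent substrate depends only on kinetics and SRT: S = K_s(1 + k_d θ_c) / [θ_c(Yk − k_d) − 1] = 31.2 × (1 + 0.0635 × 7.45) / [7.45 × (0.499 × 8.88 − 0.0635) − 1] = 45.96 / 31.54 = 1.457 mg/L.
The observed yield is Y_obs = Y/(1 + k_d·θ_c) = 0.499 / (1 + 0.0635 × 7.45) = 0.499 / 1.473 = 0.3387 g VSS per g BOD₅ removed.
Mass of BOD₅ removed per day: Q(S₀ − S) = 2120 × 2379 g/m³ = 5043 kg/d.
So the net sludge growth is P_X = 0.3387 × 5043 = 1708 kg VSS/d.

P_X ≈ 1710 kg VSS/d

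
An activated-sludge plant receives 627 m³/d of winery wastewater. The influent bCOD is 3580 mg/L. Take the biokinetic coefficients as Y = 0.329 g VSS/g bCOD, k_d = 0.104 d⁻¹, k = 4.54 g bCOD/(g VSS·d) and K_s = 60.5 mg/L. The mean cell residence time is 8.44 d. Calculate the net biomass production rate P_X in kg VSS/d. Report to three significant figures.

P_X ≈ 392 kg VSS/d

For a completely mixed reactor with recycle the Lawrence–McCarty relation gives S = K_s·(1 + k_d·θ_c) / [θ_c·(Y·k − k_d) − 1] = 60.5 × (1 + 0.104 × 8.44) / [8.44 × (0.329 × 4.54 − 0.104) − 1] = 113.6 / 10.73 = 10.59 mg/L.
The observed yield is Y_obs = Y/(1 + k_d·θ_c) = 0.329 / (1 + 0.104 × 8.44) = 0.329 / 1.878 = 0.1752 g VSS per g bCOD removed.
ΔS = 3580 − 10.6 = 3569 mg/L, so the substrate removal rate is 627 × 3569/1000 = 2238 kg bCOD/d.
Biomass produced: P_X = Y_obs·Q·ΔS = 0.1752 × 2238 ≈ 392.1 kg VSS/d.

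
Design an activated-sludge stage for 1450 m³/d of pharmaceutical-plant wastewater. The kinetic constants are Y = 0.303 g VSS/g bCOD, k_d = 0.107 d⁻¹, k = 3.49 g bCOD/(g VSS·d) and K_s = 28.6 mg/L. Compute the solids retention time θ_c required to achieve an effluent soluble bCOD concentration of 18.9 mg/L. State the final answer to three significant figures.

θ_c ≈ 3.19 d

Specific growth rate at S = 18.9 mg/L: μ = YkS/(K_s+S) = 0.303·3.49·18.9/(28.6+18.9) = 0.4208 d⁻¹.
1/θ_c = 0.4208 − 0.107 = 0.3138 d⁻¹, so θ_c = 3.187 d.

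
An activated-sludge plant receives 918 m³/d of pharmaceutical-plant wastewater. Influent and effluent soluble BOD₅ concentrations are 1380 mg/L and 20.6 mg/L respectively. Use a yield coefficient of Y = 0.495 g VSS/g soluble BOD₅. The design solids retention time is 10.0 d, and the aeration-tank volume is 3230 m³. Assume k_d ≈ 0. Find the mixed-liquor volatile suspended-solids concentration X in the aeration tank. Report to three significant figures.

X ≈ 1910 mg/L

X = Y·Q·ΔS·θ_c / V = 0.495 × 918 × (1380 − 20.6) × 10.0 / 3230 = 1912 mg/L.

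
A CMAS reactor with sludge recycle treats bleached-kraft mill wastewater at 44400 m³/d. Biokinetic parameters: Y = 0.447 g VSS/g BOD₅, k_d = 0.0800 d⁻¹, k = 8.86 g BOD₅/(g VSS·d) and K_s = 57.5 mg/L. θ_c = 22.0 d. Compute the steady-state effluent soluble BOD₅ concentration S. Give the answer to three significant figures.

From the Monod/SRT balance for a CMAS, S = K_s·(1+k_d θ_c)/[θ_c·(Y k − k_d) − 1] = 57.5 × (1 + 0.0800 × 22.0) / [22.0 × (0.447 × 8.86 − 0.0800) − 1] = 158.7 / 84.37 = 1.881 mg/L.

S ≈ 1.88 mg/L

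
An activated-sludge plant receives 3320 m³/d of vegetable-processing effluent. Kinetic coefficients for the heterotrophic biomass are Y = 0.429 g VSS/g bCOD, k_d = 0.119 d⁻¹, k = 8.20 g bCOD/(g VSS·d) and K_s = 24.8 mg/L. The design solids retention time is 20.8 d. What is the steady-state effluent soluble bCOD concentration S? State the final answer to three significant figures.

S ≈ 1.24 mg/L

From the Monod/SRT balance for a CMAS, S = K_s·(1+k_d θ_c)/[θ_c·(Y k − k_d) − 1] = 24.8 × (1 + 0.119 × 20.8) / [20.8 × (0.429 × 8.20 − 0.119) − 1] = 86.18 / 69.70 = 1.237 mg/L.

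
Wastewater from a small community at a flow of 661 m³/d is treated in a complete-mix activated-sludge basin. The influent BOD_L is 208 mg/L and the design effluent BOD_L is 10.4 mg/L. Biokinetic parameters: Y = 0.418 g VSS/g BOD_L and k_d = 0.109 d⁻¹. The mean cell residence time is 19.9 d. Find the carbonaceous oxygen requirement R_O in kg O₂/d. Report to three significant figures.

Observed yield with endogenous decay: Y_obs = Y / (1 + k_d·θ_c) = 0.418 / (1 + 0.109 × 19.9) = 0.418 / 3.169 = 0.1319 g VSS/g BOD_L.
Q·(S₀ − S) = 661 × (208 − 10.4) × 10⁻³ = 130.6 kg/d removed.
P_X = Y_obs·Q·(S₀ − S) = 0.1319 × 130.6 = 17.23 kg VSS/d.
R_O = Q·ΔS − 1.42 P_X = 130.6 − 24.46 = 106.2 kg O₂/d.

R_O ≈ 106 kg O₂/d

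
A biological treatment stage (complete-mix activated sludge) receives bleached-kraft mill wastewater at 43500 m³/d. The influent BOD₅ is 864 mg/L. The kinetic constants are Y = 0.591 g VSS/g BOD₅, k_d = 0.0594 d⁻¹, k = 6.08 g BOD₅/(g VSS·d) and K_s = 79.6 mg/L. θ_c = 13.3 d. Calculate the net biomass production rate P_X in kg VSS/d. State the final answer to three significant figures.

P_X ≈ 12400 kg VSS/d

Effluent substrate depends only on kinetics and SRT: S = K_s(1 + k_d θ_c) / [θ_c(Yk − k_d) − 1] = 79.6 × (1 + 0.0594 × 13.3) / [13.3 × (0.591 × 6.08 − 0.0594) − 1] = 142.5 / 46.00 = 3.097 mg/L.
Y_obs = Y / (1 + k_d θ_c) = 0.591 / (1 + 0.0594 × 13.3) = 0.591 / 1.790 = 0.3302.
Substrate removed = Q·(S₀ − S) = 43500 m³/d × (864 − 3.10) g/m³ = 3.74×10^7 g/d = 37449 kg/d.
So the net sludge growth is P_X = 0.3302 × 37449 = 12364 kg VSS/d.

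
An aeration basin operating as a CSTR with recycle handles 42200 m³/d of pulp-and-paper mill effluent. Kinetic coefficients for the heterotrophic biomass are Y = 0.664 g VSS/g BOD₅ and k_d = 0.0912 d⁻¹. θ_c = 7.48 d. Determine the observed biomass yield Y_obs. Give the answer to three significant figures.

Y_obs = Y / (1 + k_d θ_c) = 0.664 / (1 + 0.0912 × 7.48) = 0.664 / 1.682 = 0.3947.

Y_obs ≈ 0.395 g VSS/g BOD₅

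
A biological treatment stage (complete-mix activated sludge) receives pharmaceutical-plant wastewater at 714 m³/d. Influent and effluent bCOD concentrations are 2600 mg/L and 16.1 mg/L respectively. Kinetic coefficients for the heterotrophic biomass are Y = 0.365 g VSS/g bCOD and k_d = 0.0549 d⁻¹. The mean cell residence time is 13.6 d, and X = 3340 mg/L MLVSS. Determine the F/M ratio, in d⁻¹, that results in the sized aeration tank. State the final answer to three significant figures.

Rearranging the biomass balance for a CMAS with decay, V = Y·Q·ΔS·θ_c / [X·(1+k_d θ_c)] = 0.365 × 714 × (2600 − 16.1) × 13.6 / [3340 × (1 + 0.0549 × 13.6)] = 9.16×10^6 / 5834 = 1570 m³.
F/M = Q·S₀ / (V·X) = 714 × 2600 / (1570 × 3340) = 0.3541 g bCOD·(g VSS·d)⁻¹.

F/M ≈ 0.354 d⁻¹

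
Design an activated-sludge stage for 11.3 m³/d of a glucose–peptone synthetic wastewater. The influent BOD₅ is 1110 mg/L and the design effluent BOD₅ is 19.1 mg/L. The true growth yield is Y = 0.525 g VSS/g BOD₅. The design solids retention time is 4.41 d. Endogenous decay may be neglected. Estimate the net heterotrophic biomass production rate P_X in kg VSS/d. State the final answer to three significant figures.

P_X ≈ 6.47 kg VSS/d

No decay correction is needed, so Y_obs = Y = 0.525.
Mass of BOD₅ removed per day: Q(S₀ − S) = 11.3 × 1091 g/m³ = 12.33 kg/d.
Biomass produced: P_X = Y_obs·Q·ΔS = 0.5250 × 12.33 ≈ 6.472 kg VSS/d.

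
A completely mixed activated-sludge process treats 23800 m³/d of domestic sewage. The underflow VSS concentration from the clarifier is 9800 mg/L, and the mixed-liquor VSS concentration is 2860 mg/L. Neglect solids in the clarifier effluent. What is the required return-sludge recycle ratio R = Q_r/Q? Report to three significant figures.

R ≈ 0.412

Solids balance on the clarifier gives (1+R)X = R·X_r, so R = X/(X_r − X) = 2860 / (9800 − 2860) = 0.4121.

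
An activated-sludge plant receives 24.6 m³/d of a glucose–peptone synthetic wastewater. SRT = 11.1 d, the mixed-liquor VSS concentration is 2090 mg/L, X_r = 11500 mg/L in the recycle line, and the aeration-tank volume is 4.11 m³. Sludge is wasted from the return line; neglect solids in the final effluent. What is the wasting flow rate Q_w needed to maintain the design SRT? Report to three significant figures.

Wasting from the return line (neglecting effluent solids): Q_w = V·X / (θ_c·X_r) = 4.110 × 2090 / (11.1 × 11500) = 0.06729 m³/d.

Q_w ≈ 0.0673 m³/d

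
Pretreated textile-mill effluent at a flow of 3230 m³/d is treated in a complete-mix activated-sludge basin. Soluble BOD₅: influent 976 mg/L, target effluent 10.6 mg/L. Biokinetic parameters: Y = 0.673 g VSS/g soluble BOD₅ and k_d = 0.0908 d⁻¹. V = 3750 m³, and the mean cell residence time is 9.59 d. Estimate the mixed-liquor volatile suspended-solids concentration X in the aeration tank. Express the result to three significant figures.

X ≈ 2870 mg/L

From V·X·(1 + k_d·θ_c) = Y·Q·(S₀ − S)·θ_c: X = 0.673 × 3230 × (976 − 10.6) × 9.59 / [3750 × (1 + 0.0908 × 9.59)] = 2869 mg/L.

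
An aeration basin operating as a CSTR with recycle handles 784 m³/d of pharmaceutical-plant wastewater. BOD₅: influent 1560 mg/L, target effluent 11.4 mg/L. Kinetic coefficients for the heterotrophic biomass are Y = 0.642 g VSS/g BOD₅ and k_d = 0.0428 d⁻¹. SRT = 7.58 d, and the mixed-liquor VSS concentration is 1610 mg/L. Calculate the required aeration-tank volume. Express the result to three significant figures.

From the SRT design equation V = Y Q (S₀−S) θ_c / [X (1 + k_d θ_c)] = 0.642 × 784 × (1560 − 11.4) × 7.58 / [1610 × (1 + 0.0428 × 7.58)] = 5.91×10^6 / 2132 = 2771 m³.

V ≈ 2770 m³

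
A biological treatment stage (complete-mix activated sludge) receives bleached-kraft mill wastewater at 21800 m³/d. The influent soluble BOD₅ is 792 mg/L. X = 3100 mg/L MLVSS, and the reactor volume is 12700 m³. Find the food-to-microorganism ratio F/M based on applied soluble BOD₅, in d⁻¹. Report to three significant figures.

Food-to-microorganism ratio F/M = Q S₀ / (V X) = 21800 × 792 / (12700 × 3100) = 0.4385 d⁻¹.

F/M ≈ 0.439 d⁻¹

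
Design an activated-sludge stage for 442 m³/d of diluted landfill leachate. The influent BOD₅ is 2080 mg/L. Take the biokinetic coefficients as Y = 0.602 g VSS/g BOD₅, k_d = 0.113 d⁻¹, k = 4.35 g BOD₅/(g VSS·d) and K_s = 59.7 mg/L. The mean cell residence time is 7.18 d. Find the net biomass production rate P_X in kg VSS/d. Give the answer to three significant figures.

P_X ≈ 305 kg VSS/d

Effluent substrate depends only on kinetics and SRT: S = K_s(1 + k_d θ_c) / [θ_c(Yk − k_d) − 1] = 59.7 × (1 + 0.113 × 7.18) / [7.18 × (0.602 × 4.35 − 0.113) − 1] = 108.1 / 16.99 = 6.364 mg/L.
Observed yield with endogenous decay: Y_obs = Y / (1 + k_d·θ_c) = 0.602 / (1 + 0.113 × 7.18) = 0.602 / 1.811 = 0.3324 g VSS/g BOD₅.
Substrate removed = Q·(S₀ − S) = 442 m³/d × (2080 − 6.36) g/m³ = 9.17×10^5 g/d = 916.5 kg/d.
So the net sludge growth is P_X = 0.3324 × 916.5 = 304.6 kg VSS/d.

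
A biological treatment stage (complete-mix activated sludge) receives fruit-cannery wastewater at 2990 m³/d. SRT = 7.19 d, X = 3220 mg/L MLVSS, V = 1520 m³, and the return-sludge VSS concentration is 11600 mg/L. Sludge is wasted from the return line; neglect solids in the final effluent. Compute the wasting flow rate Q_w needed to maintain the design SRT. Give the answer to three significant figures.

Q_w ≈ 58.7 m³/d

Q_w = (V·X)/(θ_c X_r) = 1520 × 3220 / (7.19 × 11600) = 58.68 m³/d.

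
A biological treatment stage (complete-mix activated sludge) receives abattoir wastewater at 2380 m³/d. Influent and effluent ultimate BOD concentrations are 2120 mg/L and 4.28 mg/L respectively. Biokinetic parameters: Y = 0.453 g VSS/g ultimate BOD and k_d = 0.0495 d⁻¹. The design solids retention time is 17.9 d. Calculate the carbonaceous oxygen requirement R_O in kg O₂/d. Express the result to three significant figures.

R_O ≈ 3320 kg O₂/d

The observed yield is Y_obs = Y/(1 + k_d·θ_c) = 0.453 / (1 + 0.0495 × 17.9) = 0.453 / 1.886 = 0.2402 g VSS per g ultimate BOD removed.
ΔS = 2120 − 4.28 = 2116 mg/L, so the substrate removal rate is 2380 × 2116/1000 = 5035 kg ultimate BOD/d.
Net sludge production P_X = 0.2402 × 5035 = 1209 kg VSS/d.
Carbonaceous O₂ demand = substrate oxidised − cell-mass equivalent = 5035 − 1.42 × 1209 = 3318 kg O₂/d.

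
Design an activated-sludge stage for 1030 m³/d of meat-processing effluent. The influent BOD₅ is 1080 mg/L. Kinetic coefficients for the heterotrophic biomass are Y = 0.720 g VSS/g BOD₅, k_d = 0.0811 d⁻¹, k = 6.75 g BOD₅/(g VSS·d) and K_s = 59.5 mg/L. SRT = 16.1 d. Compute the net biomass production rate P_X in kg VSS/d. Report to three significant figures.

For a completely mixed reactor with recycle the Lawrence–McCarty relation gives S = K_s·(1 + k_d·θ_c) / [θ_c·(Y·k − k_d) − 1] = 59.5 × (1 + 0.0811 × 16.1) / [16.1 × (0.720 × 6.75 − 0.0811) − 1] = 137.2 / 75.94 = 1.807 mg/L.
The observed yield is Y_obs = Y/(1 + k_d·θ_c) = 0.720 / (1 + 0.0811 × 16.1) = 0.720 / 2.306 = 0.3123 g VSS per g BOD₅ removed.
Q·(S₀ − S) = 1030 × (1080 − 1.81) × 10⁻³ = 1111 kg/d removed.
So the net sludge growth is P_X = 0.3123 × 1111 = 346.8 kg VSS/d.

P_X ≈ 347 kg VSS/d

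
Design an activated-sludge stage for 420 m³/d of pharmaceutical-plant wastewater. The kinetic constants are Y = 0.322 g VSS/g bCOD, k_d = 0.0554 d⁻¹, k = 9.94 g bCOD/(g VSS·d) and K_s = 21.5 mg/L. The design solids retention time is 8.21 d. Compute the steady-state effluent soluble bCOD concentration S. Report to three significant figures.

S ≈ 1.26 mg/L

For a completely mixed reactor with recycle the Lawrence–McCarty relation gives S = K_s·(1 + k_d·θ_c) / [θ_c·(Y·k − k_d) − 1] = 21.5 × (1 + 0.0554 × 8.21) / [8.21 × (0.322 × 9.94 − 0.0554) − 1] = 31.28 / 24.82 = 1.260 mg/L.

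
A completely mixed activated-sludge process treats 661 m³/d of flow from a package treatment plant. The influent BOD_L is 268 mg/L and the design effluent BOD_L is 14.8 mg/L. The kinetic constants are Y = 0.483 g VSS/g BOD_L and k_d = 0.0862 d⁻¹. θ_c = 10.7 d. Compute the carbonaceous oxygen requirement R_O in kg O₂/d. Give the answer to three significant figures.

The observed yield is Y_obs = Y/(1 + k_d·θ_c) = 0.483 / (1 + 0.0862 × 10.7) = 0.483 / 1.922 = 0.2513 g VSS per g BOD_L removed.
Q·(S₀ − S) = 661 × (268 − 14.8) × 10⁻³ = 167.4 kg/d removed.
Biomass synthesised: P_X = Y_obs × 167.4 = 42.05 kg VSS/d.
Carbonaceous O₂ demand = substrate oxidised − cell-mass equivalent = 167.4 − 1.42 × 42.05 = 107.7 kg O₂/d.

R_O ≈ 108 kg O₂/d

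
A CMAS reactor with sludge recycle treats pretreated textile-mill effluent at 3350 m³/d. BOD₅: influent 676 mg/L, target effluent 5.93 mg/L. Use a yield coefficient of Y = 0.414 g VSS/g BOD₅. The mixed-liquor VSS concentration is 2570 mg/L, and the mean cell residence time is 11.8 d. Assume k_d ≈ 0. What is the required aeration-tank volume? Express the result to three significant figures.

With k_d = 0 the design equation reduces to V = Y Q (S₀−S) θ_c / X = 0.414 × 3350 × (676 − 5.93) × 11.8 / 2570 = 4267 m³.

V ≈ 4270 m³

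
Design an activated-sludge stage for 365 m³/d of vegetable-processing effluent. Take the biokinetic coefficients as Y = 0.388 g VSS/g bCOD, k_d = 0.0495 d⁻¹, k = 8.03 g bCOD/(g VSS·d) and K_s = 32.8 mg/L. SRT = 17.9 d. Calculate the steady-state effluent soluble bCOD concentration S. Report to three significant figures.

Effluent substrate depends only on kinetics and SRT: S = K_s(1 + k_d θ_c) / [θ_c(Yk − k_d) − 1] = 32.8 × (1 + 0.0495 × 17.9) / [17.9 × (0.388 × 8.03 − 0.0495) − 1] = 61.86 / 53.88 = 1.148 mg/L.

S ≈ 1.15 mg/L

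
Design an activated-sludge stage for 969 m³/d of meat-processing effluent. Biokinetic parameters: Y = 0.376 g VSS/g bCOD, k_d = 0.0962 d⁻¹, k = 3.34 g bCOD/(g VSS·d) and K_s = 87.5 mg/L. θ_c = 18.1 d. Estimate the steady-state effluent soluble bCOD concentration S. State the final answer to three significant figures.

S ≈ 12.0 mg/L

For a completely mixed reactor with recycle the Lawrence–McCarty relation gives S = K_s·(1 + k_d·θ_c) / [θ_c·(Y·k − k_d) − 1] = 87.5 × (1 + 0.0962 × 18.1) / [18.1 × (0.376 × 3.34 − 0.0962) − 1] = 239.9 / 19.99 = 12.00 mg/L.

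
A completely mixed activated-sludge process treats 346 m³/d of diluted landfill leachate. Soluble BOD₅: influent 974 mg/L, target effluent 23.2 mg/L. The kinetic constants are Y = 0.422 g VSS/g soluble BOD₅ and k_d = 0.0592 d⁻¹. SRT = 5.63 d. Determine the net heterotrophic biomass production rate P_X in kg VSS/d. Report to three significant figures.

Y_obs = Y / (1 + k_d θ_c) = 0.422 / (1 + 0.0592 × 5.63) = 0.422 / 1.333 = 0.3165.
Mass of soluble BOD₅ removed per day: Q(S₀ − S) = 346 × 950.8 g/m³ = 329.0 kg/d.
Net biomass production P_X = Y_obs × Q·(S₀ − S) = 0.3165 × 329.0 = 104.1 kg VSS/d.

P_X ≈ 104 kg VSS/d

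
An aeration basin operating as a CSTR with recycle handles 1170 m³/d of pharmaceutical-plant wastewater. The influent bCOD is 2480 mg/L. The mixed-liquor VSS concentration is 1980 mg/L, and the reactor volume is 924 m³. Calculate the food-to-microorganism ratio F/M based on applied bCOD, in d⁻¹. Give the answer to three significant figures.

Food-to-microorganism ratio F/M = Q S₀ / (V X) = 1170 × 2480 / (924.0 × 1980) = 1.586 d⁻¹.

F/M ≈ 1.59 d⁻¹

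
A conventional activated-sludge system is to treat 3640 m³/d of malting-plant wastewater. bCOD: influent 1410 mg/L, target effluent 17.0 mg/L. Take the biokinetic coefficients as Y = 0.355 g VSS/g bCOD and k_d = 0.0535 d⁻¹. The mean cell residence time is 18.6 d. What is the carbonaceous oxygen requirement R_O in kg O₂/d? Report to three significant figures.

R_O ≈ 3790 kg O₂/d

Correct the yield for decay: Y_obs = Y/(1 + k_d θ_c) = 0.355 / (1 + 0.0535 × 18.6) = 0.355 / 1.995 = 0.1779.
Substrate removed = Q·(S₀ − S) = 3640 m³/d × (1410 − 17.0) g/m³ = 5.07×10^6 g/d = 5071 kg/d.
Net sludge production P_X = 0.1779 × 5071 = 902.2 kg VSS/d.
R_O = Q·ΔS − 1.42 P_X = 5071 − 1281 = 3789 kg O₂/d.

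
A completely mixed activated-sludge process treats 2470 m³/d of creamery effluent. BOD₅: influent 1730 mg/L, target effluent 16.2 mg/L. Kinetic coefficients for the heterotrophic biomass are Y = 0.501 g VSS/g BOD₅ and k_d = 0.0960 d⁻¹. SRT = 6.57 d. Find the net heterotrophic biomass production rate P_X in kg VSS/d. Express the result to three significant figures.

P_X ≈ 1300 kg VSS/d

Observed yield with endogenous decay: Y_obs = Y / (1 + k_d·θ_c) = 0.501 / (1 + 0.0960 × 6.57) = 0.501 / 1.631 = 0.3072 g VSS/g BOD₅.
Q·(S₀ − S) = 2470 × (1730 − 16.2) × 10⁻³ = 4233 kg/d removed.
Biomass produced: P_X = Y_obs·Q·ΔS = 0.3072 × 4233 ≈ 1301 kg VSS/d.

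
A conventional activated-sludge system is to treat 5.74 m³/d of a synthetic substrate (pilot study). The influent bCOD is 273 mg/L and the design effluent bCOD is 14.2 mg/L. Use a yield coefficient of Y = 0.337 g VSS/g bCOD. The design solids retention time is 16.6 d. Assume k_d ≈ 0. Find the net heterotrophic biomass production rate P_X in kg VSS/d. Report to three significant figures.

Since k_d ≈ 0, Y_obs = Y = 0.337 g VSS/g bCOD.
Q·(S₀ − S) = 5.74 × (273 − 14.2) × 10⁻³ = 1.486 kg/d removed.
Biomass produced: P_X = Y_obs·Q·ΔS = 0.3370 × 1.486 ≈ 0.5006 kg VSS/d.

P_X ≈ 0.501 kg VSS/d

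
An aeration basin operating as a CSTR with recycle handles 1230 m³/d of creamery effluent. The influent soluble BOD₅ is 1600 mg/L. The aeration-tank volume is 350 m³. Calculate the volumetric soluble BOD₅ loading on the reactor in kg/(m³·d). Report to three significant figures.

Applied soluble BOD₅ load per unit volume = Q·S₀/V = (1230 × 1600/1000)/350.0 = 5.623 kg soluble BOD₅·m⁻³·d⁻¹.

L_v ≈ 5.62 kg soluble BOD₅/(m³·d)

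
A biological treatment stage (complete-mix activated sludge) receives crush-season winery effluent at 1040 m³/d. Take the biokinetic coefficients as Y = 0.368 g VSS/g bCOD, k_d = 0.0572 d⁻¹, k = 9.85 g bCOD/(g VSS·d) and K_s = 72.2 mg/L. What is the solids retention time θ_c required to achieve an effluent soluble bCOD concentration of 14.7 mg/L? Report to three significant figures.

Specific growth rate at S = 14.7 mg/L: μ = YkS/(K_s+S) = 0.368·9.85·14.7/(72.2+14.7) = 0.6132 d⁻¹.
1/θ_c = 0.6132 − 0.0572 = 0.5560 d⁻¹, so θ_c = 1.799 d.

θ_c ≈ 1.80 d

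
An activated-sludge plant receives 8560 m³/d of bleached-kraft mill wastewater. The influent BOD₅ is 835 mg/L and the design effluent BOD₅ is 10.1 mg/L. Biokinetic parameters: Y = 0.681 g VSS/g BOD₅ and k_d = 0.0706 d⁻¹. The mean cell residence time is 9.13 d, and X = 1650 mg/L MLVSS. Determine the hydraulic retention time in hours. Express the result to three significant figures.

From the SRT design equation V = Y Q (S₀−S) θ_c / [X (1 + k_d θ_c)] = 0.681 × 8560 × (835 − 10.1) × 9.13 / [1650 × (1 + 0.0706 × 9.13)] = 4.39×10^7 / 2714 = 16179 m³.
τ = V/Q = 16179/8560 = 1.890 d, or 45.36 h.

τ ≈ 45.4 h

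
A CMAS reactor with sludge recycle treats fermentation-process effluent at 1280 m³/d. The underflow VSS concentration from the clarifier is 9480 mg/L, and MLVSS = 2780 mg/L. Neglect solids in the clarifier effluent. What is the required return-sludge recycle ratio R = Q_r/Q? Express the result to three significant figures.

Mass balance around the secondary clarifier (neglecting effluent solids): R = X / (X_r − X) = 2780 / (9480 − 2780) = 0.4149.

R ≈ 0.415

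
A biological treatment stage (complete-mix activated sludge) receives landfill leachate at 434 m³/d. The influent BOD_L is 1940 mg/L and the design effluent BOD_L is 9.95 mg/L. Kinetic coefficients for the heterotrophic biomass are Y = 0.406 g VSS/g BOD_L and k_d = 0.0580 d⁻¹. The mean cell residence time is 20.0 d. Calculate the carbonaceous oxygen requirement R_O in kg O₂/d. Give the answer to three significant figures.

The observed yield is Y_obs = Y/(1 + k_d·θ_c) = 0.406 / (1 + 0.0580 × 20.0) = 0.406 / 2.160 = 0.1880 g VSS per g BOD_L removed.
Mass of BOD_L removed per day: Q(S₀ − S) = 434 × 1930 g/m³ = 837.6 kg/d.
Net sludge production P_X = 0.1880 × 837.6 = 157.4 kg VSS/d.
R_O = Q·ΔS − 1.42 P_X = 837.6 − 223.6 = 614.1 kg O₂/d.

R_O ≈ 614 kg O₂/d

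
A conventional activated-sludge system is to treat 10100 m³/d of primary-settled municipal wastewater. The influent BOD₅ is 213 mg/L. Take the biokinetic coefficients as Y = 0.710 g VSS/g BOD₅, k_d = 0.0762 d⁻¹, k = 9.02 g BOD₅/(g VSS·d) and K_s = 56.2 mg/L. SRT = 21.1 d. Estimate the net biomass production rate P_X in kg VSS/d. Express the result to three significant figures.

P_X ≈ 583 kg VSS/d

Effluent substrate depends only on kinetics and SRT: S = K_s(1 + k_d θ_c) / [θ_c(Yk − k_d) − 1] = 56.2 × (1 + 0.0762 × 21.1) / [21.1 × (0.710 × 9.02 − 0.0762) − 1] = 146.6 / 132.5 = 1.106 mg/L.
Correct the yield for decay: Y_obs = Y/(1 + k_d θ_c) = 0.710 / (1 + 0.0762 × 21.1) = 0.710 / 2.608 = 0.2723.
Q·(S₀ − S) = 10100 × (213 − 1.11) × 10⁻³ = 2140 kg/d removed.
So the net sludge growth is P_X = 0.2723 × 2140 = 582.7 kg VSS/d.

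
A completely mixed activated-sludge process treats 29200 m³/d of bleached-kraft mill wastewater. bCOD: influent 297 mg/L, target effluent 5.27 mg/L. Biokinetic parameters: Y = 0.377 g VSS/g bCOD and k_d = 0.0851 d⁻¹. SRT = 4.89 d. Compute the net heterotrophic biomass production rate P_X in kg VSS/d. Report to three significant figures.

P_X ≈ 2270 kg VSS/d

The observed yield is Y_obs = Y/(1 + k_d·θ_c) = 0.377 / (1 + 0.0851 × 4.89) = 0.377 / 1.416 = 0.2662 g VSS per g bCOD removed.
Substrate removed = Q·(S₀ − S) = 29200 m³/d × (297 − 5.27) g/m³ = 8.52×10^6 g/d = 8519 kg/d.
Biomass produced: P_X = Y_obs·Q·ΔS = 0.2662 × 8519 ≈ 2268 kg VSS/d.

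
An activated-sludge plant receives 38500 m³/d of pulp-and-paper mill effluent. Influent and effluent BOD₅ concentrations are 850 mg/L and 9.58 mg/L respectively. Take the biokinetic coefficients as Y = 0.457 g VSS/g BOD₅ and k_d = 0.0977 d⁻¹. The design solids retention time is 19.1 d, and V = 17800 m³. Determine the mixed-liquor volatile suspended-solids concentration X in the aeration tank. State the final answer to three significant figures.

X = Y·Q·ΔS·θ_c / [V·(1 + k_d θ_c)] = 0.457 × 38500 × (850 − 9.58) × 19.1 / [17800 × (1 + 0.0977 × 19.1)] = 5536 mg/L.

X ≈ 5540 mg/L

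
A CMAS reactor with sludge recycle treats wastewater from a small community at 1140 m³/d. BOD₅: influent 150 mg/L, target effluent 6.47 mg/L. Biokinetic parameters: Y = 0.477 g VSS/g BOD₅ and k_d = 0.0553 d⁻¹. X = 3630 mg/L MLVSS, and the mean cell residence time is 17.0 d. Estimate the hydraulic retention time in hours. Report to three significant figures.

Rearranging the biomass balance for a CMAS with decay, V = Y·Q·ΔS·θ_c / [X·(1+k_d θ_c)] = 0.477 × 1140 × (150 − 6.47) × 17.0 / [3630 × (1 + 0.0553 × 17.0)] = 1.33×10^6 / 7043 = 188.4 m³.
HRT = V/Q = 188.4 m³ / 1140 m³·d⁻¹ = 0.1653 d × 24 = 3.966 h.

τ ≈ 3.97 h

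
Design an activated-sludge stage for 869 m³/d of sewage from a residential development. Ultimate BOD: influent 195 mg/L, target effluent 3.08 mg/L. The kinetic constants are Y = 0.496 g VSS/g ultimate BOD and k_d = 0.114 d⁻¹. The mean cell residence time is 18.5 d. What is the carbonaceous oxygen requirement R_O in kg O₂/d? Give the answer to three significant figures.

R_O ≈ 129 kg O₂/d

Observed yield with endogenous decay: Y_obs = Y / (1 + k_d·θ_c) = 0.496 / (1 + 0.114 × 18.5) = 0.496 / 3.109 = 0.1595 g VSS/g ultimate BOD.
ΔS = 195 − 3.08 = 191.9 mg/L, so the substrate removal rate is 869 × 191.9/1000 = 166.8 kg ultimate BOD/d.
P_X = Y_obs·Q·(S₀ − S) = 0.1595 × 166.8 = 26.61 kg VSS/d.
Carbonaceous O₂ demand = substrate oxidised − cell-mass equivalent = 166.8 − 1.42 × 26.61 = 129.0 kg O₂/d.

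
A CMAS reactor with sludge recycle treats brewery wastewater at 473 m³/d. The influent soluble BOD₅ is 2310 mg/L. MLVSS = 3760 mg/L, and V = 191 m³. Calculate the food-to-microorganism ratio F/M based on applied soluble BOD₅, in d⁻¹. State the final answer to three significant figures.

F/M ≈ 1.52 d⁻¹

F/M = Q·S₀ / (V·X) = 473 × 2310 / (191.0 × 3760) = 1.521 g soluble BOD₅·(g VSS·d)⁻¹.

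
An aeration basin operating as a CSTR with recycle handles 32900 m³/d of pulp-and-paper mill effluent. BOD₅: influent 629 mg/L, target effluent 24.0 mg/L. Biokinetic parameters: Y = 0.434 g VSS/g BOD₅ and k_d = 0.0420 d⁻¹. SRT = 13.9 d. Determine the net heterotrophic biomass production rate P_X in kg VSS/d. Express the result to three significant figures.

Observed yield with endogenous decay: Y_obs = Y / (1 + k_d·θ_c) = 0.434 / (1 + 0.0420 × 13.9) = 0.434 / 1.584 = 0.2740 g VSS/g BOD₅.
ΔS = 629 − 24.0 = 605.0 mg/L, so the substrate removal rate is 32900 × 605.0/1000 = 19904 kg BOD₅/d.
Net biomass production P_X = Y_obs × Q·(S₀ − S) = 0.2740 × 19904 = 5454 kg VSS/d.

P_X ≈ 5450 kg VSS/d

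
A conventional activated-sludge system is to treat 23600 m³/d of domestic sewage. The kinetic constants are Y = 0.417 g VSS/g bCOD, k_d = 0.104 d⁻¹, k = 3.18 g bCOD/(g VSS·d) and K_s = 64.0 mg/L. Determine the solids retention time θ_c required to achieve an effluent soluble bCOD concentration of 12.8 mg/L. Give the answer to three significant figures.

θ_c ≈ 8.55 d

From 1/θ_c = Y·k·S/(K_s + S) − k_d: Y·k·S/(K_s+S) = 0.417 × 3.18 × 12.8 / (64.0 + 12.8) = 0.2210 d⁻¹.
1/θ_c = 0.2210 − 0.104 = 0.1170 d⁻¹, so θ_c = 8.546 d.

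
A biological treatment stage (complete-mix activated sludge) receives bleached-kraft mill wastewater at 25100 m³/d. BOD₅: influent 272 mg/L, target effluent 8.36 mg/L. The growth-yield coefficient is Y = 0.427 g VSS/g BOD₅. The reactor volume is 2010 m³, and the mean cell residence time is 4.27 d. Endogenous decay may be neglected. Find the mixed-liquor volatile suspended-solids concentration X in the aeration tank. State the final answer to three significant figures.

Without decay, X = Y Q (S₀−S) θ_c / V = 0.427 × 25100 × (272 − 8.36) × 4.27 / 2010 = 6003 mg/L.

X ≈ 6000 mg/L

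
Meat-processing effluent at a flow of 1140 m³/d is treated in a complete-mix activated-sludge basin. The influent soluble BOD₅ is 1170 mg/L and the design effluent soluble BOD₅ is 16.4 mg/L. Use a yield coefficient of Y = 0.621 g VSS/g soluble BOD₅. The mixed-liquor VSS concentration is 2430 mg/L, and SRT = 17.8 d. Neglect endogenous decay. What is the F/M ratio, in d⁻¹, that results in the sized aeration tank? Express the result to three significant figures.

F/M ≈ 0.0918 d⁻¹

Biomass mass balance (decay neglected): V·X = Y·Q·(S₀ − S)·θ_c, so V = 0.621 × 1140 × (1170 − 16.4) × 17.8 / 2430 = 5982 m³.
F/M = applied load / biomass = Q·S₀/(V·X) = 1140 × 1170 / (5982 × 2430) = 0.09175 d⁻¹.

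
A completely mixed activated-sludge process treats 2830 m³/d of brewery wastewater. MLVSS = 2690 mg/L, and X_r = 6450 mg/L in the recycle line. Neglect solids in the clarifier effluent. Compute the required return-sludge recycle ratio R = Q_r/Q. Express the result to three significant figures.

R ≈ 0.715

R = Q_r/Q = X/(X_r − X) = 2690 / (6450 − 2690) = 0.7154.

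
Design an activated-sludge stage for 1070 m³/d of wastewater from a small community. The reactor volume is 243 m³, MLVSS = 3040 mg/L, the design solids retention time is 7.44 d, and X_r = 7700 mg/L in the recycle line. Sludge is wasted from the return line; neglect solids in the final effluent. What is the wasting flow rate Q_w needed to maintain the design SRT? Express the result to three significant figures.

Wasting from the return line (neglecting effluent solids): Q_w = V·X / (θ_c·X_r) = 243.0 × 3040 / (7.44 × 7700) = 12.89 m³/d.

Q_w ≈ 12.9 m³/d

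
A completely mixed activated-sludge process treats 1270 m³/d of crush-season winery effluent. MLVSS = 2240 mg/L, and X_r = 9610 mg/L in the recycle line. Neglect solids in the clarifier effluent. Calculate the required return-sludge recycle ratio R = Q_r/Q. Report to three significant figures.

R ≈ 0.304

R = Q_r/Q = X/(X_r − X) = 2240 / (9610 − 2240) = 0.3039.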